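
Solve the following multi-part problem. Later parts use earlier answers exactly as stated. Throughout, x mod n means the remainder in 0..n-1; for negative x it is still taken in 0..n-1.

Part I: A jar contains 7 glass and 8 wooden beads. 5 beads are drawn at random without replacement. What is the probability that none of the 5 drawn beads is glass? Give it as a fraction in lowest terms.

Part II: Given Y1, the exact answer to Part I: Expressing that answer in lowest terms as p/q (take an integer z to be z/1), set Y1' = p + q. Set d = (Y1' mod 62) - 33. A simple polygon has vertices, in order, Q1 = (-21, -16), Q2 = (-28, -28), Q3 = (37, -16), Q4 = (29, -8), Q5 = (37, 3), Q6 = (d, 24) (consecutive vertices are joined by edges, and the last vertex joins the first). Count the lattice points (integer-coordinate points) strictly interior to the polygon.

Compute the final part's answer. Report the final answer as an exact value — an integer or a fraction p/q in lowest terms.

Part I: total draws C(15,5) = 3003; favorable C(8,5) = 56; P = 8/429; answer 8/429
Part II: Y1 = 8/429; threaded value p + q = 437; d = -30; cross terms: (-21*-28 - -28*-16)=140, (-28*-16 - 37*-28)=1484, (37*-8 - 29*-16)=168, (29*3 - 37*-8)=383, (37*24 - -30*3)=978, (-30*-16 - -21*24)=984; twice the area = |4137| = 4137; area = 4137/2; boundary points = 1 + 1 + 8 + 1 + 1 + 1 = 13; strictly interior points = area - boundary/2 + 1 = 2063; answer 2063

2063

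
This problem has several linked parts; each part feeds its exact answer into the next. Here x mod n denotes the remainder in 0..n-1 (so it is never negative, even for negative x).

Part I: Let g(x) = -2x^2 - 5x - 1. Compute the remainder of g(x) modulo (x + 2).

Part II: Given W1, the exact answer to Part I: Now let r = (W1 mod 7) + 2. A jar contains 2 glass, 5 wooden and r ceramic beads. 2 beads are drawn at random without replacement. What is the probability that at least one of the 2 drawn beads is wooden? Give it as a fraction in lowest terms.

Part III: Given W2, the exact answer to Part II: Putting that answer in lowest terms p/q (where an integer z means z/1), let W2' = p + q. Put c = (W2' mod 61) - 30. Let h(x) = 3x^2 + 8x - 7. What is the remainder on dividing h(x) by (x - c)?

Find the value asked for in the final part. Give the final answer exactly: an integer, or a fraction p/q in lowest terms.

Part I: remainder = value at the root: -2*(-2)^2 - 5*(-2)^1 - 1 = (-8) + (10) + (-1) = 1; answer 1
Part II: W1 = 1; r = 3; total draws C(10,2) = 45; complement C(5,2) = 10; favorable 45 - 10 = 35; P = 7/9; answer 7/9
Part III: W2 = 7/9; threaded value p + q = 16; c = -14; remainder = value at the root: 3*(-14)^2 + 8*(-14)^1 - 7 = (588) + (-112) + (-7) = 469; answer 469

469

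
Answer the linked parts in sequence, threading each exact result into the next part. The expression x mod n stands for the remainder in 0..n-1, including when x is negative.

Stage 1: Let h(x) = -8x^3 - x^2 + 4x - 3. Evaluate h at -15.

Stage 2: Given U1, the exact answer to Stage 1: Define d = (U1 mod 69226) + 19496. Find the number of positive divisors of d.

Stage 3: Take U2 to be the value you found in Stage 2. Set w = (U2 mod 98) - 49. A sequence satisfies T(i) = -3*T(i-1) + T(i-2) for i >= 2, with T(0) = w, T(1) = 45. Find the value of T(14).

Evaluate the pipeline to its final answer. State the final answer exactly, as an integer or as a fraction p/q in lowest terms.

Stage 1: -8*(-15)^3 - 1*(-15)^2 + 4*(-15)^1 - 3 = (27000) + (-225) + (-60) + (-3) = 26712; answer 26712
Stage 2: U1 = 26712; d = 46208; 46208 = 2^7 * 19^2; number of divisors = (7+1) * (2+1) = 24; answer 24
Stage 3: U2 = 24; w = -25; T(2) = -3*(45) + 1*(-25) = -160; iterating: T(2)=-160, T(3)=525, T(4)=-1735, T(5)=5730, T(6)=-18925, T(7)=62505, T(8)=-206440, T(9)=681825, T(10)=-2251915, T(11)=7437570, T(12)=-24564625, T(13)=81131445, T(14)=-267958960; answer -267958960

-267958960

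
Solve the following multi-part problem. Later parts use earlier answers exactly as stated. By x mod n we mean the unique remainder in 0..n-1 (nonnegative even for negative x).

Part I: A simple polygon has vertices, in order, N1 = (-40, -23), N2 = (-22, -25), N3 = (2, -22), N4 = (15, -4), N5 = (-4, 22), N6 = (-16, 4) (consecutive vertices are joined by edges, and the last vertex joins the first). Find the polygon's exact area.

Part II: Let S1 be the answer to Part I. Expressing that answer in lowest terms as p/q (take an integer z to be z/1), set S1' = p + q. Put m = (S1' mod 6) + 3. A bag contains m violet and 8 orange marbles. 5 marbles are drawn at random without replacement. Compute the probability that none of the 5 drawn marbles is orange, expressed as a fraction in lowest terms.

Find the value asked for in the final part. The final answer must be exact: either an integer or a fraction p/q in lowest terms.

1/78

Part I: cross terms: (-40*-25 - -22*-23)=494, (-22*-22 - 2*-25)=534, (2*-4 - 15*-22)=322, (15*22 - -4*-4)=314, (-4*4 - -16*22)=336, (-16*-23 - -40*4)=528; twice the area = |2528| = 2528; area = 1264; answer 1264
Part II: S1 = 1264; threaded value p + q = 1265; m = 8; total draws C(16,5) = 4368; favorable C(8,5) = 56; P = 1/78; answer 1/78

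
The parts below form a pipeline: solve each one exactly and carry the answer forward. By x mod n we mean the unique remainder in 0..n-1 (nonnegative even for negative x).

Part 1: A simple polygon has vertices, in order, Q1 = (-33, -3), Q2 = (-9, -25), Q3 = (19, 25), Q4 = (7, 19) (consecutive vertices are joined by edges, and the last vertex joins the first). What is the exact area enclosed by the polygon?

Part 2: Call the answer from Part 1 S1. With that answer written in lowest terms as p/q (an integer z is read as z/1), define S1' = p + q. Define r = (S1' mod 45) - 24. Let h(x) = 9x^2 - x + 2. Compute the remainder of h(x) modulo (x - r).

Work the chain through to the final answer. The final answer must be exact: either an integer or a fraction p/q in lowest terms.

86

Part 1: cross terms: (-33*-25 - -9*-3)=798, (-9*25 - 19*-25)=250, (19*19 - 7*25)=186, (7*-3 - -33*19)=606; twice the area = |1840| = 1840; area = 920; answer 920
Part 2: S1 = 920; threaded value p + q = 921; r = -3; remainder = value at the root: 9*(-3)^2 - 1*(-3)^1 + 2 = (81) + (3) + (2) = 86; answer 86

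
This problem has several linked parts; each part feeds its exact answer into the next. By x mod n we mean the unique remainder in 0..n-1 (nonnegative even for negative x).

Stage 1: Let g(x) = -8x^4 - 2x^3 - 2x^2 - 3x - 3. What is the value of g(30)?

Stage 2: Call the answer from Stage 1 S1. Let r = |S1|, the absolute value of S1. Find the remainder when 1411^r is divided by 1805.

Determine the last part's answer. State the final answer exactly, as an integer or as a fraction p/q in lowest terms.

771

Stage 1: -8*(30)^4 - 2*(30)^3 - 2*(30)^2 - 3*(30)^1 - 3 = (-6480000) + (-54000) + (-1800) + (-90) + (-3) = -6535893; answer -6535893
Stage 2: S1 = -6535893; r = 6535893; squarings mod 1805: 1411^1=1411, 1411^2=6, 1411^4=36, 1411^8=1296, 1411^16=966, 1411^32=1776, 1411^64=841, 1411^128=1526, 1411^256=226, 1411^512=536, 1411^1024=301, 1411^2048=351, 1411^4096=461, 1411^8192=1336, 1411^16384=1556, 1411^32768=631, 1411^65536=1061, 1411^131072=1206, 1411^262144=1411, 1411^524288=6, 1411^1048576=36, 1411^2097152=1296, 1411^4194304=966; 1411^6535893 = 1411^1 * 1411^4 * 1411^16 * 1411^64 * 1411^128 * 1411^512 * 1411^2048 * 1411^4096 * 1411^8192 * 1411^32768 * 1411^65536 * 1411^131072 * 1411^2097152 * 1411^4194304 = 771 (mod 1805); answer 771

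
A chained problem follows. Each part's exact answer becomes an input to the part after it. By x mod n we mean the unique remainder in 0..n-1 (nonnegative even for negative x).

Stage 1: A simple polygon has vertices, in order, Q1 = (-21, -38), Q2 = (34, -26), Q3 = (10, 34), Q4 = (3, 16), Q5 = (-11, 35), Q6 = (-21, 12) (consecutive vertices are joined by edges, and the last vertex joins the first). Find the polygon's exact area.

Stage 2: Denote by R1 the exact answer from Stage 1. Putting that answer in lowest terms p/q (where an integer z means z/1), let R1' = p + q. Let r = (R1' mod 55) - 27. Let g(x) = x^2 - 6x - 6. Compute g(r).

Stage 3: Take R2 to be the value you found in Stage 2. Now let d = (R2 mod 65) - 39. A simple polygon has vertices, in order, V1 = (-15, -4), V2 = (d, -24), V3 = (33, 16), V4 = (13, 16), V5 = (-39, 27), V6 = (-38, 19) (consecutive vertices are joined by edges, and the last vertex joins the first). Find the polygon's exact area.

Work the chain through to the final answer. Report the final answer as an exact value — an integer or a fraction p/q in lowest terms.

2409/2

Stage 1: cross terms: (-21*-26 - 34*-38)=1838, (34*34 - 10*-26)=1416, (10*16 - 3*34)=58, (3*35 - -11*16)=281, (-11*12 - -21*35)=603, (-21*-38 - -21*12)=1050; twice the area = |5246| = 5246; area = 2623; answer 2623
Stage 2: R1 = 2623; threaded value p + q = 2624; r = 12; 1*(12)^2 - 6*(12)^1 - 6 = (144) + (-72) + (-6) = 66; answer 66
Stage 3: R2 = 66; d = -38; cross terms: (-15*-24 - -38*-4)=208, (-38*16 - 33*-24)=184, (33*16 - 13*16)=320, (13*27 - -39*16)=975, (-39*19 - -38*27)=285, (-38*-4 - -15*19)=437; twice the area = |2409| = 2409; area = 2409/2; answer 2409/2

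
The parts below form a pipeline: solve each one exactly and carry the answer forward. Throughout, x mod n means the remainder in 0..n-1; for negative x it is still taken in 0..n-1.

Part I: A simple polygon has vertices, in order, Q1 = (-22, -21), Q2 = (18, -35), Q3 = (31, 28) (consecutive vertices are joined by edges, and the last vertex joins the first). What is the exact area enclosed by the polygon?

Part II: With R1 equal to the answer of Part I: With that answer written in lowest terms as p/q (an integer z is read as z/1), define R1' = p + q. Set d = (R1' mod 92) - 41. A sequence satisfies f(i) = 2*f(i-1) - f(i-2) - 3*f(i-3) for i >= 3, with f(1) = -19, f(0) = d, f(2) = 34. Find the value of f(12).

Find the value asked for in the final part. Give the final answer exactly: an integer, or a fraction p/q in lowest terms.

Part I: cross terms: (-22*-35 - 18*-21)=1148, (18*28 - 31*-35)=1589, (31*-21 - -22*28)=-35; twice the area = |2702| = 2702; area = 1351; answer 1351
Part II: R1 = 1351; threaded value p + q = 1352; d = 23; f(3) = 2*(34) - 1*(-19) - 3*(23) = 18; iterating: f(3)=18, f(4)=59, f(5)=-2, f(6)=-117, f(7)=-409, f(8)=-695, f(9)=-630, f(10)=662, f(11)=4039, f(12)=9306; answer 9306

9306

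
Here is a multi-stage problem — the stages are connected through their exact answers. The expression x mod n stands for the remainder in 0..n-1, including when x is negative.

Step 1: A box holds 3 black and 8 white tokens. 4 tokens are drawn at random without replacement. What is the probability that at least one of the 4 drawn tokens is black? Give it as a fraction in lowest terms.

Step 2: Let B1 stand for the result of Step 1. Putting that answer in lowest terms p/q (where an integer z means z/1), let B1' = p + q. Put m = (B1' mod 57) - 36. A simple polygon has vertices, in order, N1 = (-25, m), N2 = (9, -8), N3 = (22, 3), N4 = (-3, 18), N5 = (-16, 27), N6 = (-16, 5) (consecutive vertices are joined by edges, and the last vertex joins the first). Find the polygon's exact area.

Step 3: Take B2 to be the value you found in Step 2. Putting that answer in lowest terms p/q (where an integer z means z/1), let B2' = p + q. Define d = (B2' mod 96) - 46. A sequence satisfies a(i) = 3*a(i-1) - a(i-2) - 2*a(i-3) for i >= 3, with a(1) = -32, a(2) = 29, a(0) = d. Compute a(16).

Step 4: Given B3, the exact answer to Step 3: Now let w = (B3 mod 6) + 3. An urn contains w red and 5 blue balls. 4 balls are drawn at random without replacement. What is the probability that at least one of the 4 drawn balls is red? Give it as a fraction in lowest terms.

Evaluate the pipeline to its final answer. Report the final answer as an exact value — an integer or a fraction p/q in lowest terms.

Step 1: total draws C(11,4) = 330; complement C(8,4) = 70; favorable 330 - 70 = 260; P = 26/33; answer 26/33
Step 2: B1 = 26/33; threaded value p + q = 59; m = -34; cross terms: (-25*-8 - 9*-34)=506, (9*3 - 22*-8)=203, (22*18 - -3*3)=405, (-3*27 - -16*18)=207, (-16*5 - -16*27)=352, (-16*-34 - -25*5)=669; twice the area = |2342| = 2342; area = 1171; answer 1171
Step 3: B2 = 1171; threaded value p + q = 1172; d = -26; a(3) = 3*(29) - 1*(-32) - 2*(-26) = 171; iterating: a(3)=171, a(4)=548, a(5)=1415, a(6)=3355, a(7)=7554, a(8)=16477, a(9)=35167, a(10)=73916, a(11)=153627, a(12)=316631, a(13)=648434, a(14)=1321417, a(15)=2682555, a(16)=5429380; answer 5429380
Step 4: B3 = 5429380; w = 7; total draws C(12,4) = 495; complement C(5,4) = 5; favorable 495 - 5 = 490; P = 98/99; answer 98/99

98/99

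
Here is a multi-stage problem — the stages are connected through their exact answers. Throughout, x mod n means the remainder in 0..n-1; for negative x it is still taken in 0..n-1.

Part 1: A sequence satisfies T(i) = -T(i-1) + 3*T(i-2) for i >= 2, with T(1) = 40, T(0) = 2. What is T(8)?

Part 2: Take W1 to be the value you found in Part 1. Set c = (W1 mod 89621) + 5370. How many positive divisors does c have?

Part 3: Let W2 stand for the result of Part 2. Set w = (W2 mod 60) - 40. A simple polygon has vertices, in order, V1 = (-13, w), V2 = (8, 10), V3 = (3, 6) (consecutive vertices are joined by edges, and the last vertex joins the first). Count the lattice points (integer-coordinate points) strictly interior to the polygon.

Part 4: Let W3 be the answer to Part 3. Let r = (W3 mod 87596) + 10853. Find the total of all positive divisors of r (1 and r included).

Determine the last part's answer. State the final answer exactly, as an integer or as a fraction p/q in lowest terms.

14880

Part 1: T(2) = -1*(40) + 3*(2) = -34; iterating: T(2)=-34, T(3)=154, T(4)=-256, T(5)=718, T(6)=-1486, T(7)=3640, T(8)=-8098; answer -8098
Part 2: W1 = -8098; c = 86893; 86893 = 31 * 2803; number of divisors = (1+1) * (1+1) = 4; answer 4
Part 3: W2 = 4; w = -36; cross terms: (-13*10 - 8*-36)=158, (8*6 - 3*10)=18, (3*-36 - -13*6)=-30; twice the area = |146| = 146; area = 73; boundary points = 1 + 1 + 2 = 4; strictly interior points = area - boundary/2 + 1 = 72; answer 72
Part 4: W3 = 72; r = 10925; 10925 = 5^2 * 19 * 23; sigma = (1 + 5 + 25) * (1 + 19) * (1 + 23) = 31 * 20 * 24 = 14880; answer 14880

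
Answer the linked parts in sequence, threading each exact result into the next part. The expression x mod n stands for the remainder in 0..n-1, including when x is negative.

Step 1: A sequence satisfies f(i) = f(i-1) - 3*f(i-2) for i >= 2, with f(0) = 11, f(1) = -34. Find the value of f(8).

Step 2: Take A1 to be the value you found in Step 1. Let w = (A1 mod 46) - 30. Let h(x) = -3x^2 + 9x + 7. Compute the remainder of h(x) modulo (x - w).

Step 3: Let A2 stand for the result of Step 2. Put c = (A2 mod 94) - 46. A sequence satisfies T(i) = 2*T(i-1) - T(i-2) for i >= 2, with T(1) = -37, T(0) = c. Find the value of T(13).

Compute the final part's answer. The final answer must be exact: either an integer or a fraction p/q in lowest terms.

-829

Step 1: f(2) = 1*(-34) - 3*(11) = -67; iterating: f(2)=-67, f(3)=35, f(4)=236, f(5)=131, f(6)=-577, f(7)=-970, f(8)=761; answer 761
Step 2: A1 = 761; w = -5; remainder = value at the root: -3*(-5)^2 + 9*(-5)^1 + 7 = (-75) + (-45) + (7) = -113; answer -113
Step 3: A2 = -113; c = 29; T(2) = 2*(-37) - 1*(29) = -103; iterating: T(2)=-103, T(3)=-169, T(4)=-235, T(5)=-301, T(6)=-367, T(7)=-433, T(8)=-499, T(9)=-565, T(10)=-631, T(11)=-697, T(12)=-763, T(13)=-829; answer -829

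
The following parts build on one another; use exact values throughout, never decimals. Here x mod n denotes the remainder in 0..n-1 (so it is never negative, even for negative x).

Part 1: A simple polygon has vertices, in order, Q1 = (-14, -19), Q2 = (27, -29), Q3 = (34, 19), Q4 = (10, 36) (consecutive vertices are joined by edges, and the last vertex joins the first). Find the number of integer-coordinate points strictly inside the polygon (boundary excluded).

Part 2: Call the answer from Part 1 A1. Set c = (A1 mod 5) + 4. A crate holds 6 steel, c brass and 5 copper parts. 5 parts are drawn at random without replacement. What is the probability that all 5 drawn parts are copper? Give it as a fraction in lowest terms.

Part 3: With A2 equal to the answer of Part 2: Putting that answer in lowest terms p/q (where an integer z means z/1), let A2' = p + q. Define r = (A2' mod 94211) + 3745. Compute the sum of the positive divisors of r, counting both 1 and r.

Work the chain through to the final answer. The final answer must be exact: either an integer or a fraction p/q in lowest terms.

Part 1: cross terms: (-14*-29 - 27*-19)=919, (27*19 - 34*-29)=1499, (34*36 - 10*19)=1034, (10*-19 - -14*36)=314; twice the area = |3766| = 3766; area = 1883; boundary points = 1 + 1 + 1 + 1 = 4; strictly interior points = area - boundary/2 + 1 = 1882; answer 1882
Part 2: A1 = 1882; c = 6; total draws C(17,5) = 6188; favorable C(5,5) = 1; P = 1/6188; answer 1/6188
Part 3: A2 = 1/6188; threaded value p + q = 6189; r = 9934; 9934 = 2 * 4967; sigma = (1 + 2) * (1 + 4967) = 3 * 4968 = 14904; answer 14904

14904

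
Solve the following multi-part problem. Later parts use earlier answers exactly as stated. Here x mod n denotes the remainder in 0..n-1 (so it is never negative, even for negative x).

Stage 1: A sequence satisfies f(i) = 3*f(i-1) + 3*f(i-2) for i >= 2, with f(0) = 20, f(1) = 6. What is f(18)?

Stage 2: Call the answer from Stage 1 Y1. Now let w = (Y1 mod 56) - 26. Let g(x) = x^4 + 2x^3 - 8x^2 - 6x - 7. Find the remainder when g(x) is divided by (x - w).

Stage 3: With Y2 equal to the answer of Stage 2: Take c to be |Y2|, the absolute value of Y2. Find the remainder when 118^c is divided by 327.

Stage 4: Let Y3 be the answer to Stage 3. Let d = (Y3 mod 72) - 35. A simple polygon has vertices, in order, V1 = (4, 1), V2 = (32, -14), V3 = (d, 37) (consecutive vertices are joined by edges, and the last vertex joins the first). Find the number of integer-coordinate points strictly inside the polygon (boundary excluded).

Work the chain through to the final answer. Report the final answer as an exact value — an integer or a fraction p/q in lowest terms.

285

Stage 1: f(2) = 3*(6) + 3*(20) = 78; iterating: f(2)=78, f(3)=252, f(4)=990, f(5)=3726, f(6)=14148, f(7)=53622, f(8)=203310, f(9)=770796, f(10)=2922318, f(11)=11079342, f(12)=42004980, f(13)=159252966, f(14)=603773838, f(15)=2289080412, f(16)=8678562750, f(17)=32902929486, f(18)=124744476708; answer 124744476708
Stage 2: Y1 = 124744476708; w = -14; remainder = value at the root: 1*(-14)^4 + 2*(-14)^3 - 8*(-14)^2 - 6*(-14)^1 - 7 = (38416) + (-5488) + (-1568) + (84) + (-7) = 31437; answer 31437
Stage 3: Y2 = 31437; c = 31437; squarings mod 327: 118^1=118, 118^2=190, 118^4=130, 118^8=223, 118^16=25, 118^32=298, 118^64=187, 118^128=307, 118^256=73, 118^512=97, 118^1024=253, 118^2048=244, 118^4096=22, 118^8192=157, 118^16384=124; 118^31437 = 118^1 * 118^4 * 118^8 * 118^64 * 118^128 * 118^512 * 118^2048 * 118^4096 * 118^8192 * 118^16384 = 154 (mod 327); answer 154
Stage 4: Y3 = 154; d = -25; cross terms: (4*-14 - 32*1)=-88, (32*37 - -25*-14)=834, (-25*1 - 4*37)=-173; twice the area = |573| = 573; area = 573/2; boundary points = 1 + 3 + 1 = 5; strictly interior points = area - boundary/2 + 1 = 285; answer 285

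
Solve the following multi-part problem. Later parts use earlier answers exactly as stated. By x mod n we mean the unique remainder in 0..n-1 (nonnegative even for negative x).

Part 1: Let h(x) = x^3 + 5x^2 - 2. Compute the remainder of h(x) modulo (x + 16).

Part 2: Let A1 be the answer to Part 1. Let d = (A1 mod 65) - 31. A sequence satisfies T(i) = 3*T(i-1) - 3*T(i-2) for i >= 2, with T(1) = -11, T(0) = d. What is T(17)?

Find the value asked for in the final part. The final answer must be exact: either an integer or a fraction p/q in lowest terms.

-288684

Part 1: remainder = value at the root: 1*(-16)^3 + 5*(-16)^2 - 2 = (-4096) + (1280) + (-2) = -2818; answer -2818
Part 2: A1 = -2818; d = 11; T(2) = 3*(-11) - 3*(11) = -66; iterating: T(2)=-66, T(3)=-165, T(4)=-297, T(5)=-396, T(6)=-297, T(7)=297, T(8)=1782, T(9)=4455, T(10)=8019, T(11)=10692, T(12)=8019, T(13)=-8019, T(14)=-48114, T(15)=-120285, T(16)=-216513, T(17)=-288684; answer -288684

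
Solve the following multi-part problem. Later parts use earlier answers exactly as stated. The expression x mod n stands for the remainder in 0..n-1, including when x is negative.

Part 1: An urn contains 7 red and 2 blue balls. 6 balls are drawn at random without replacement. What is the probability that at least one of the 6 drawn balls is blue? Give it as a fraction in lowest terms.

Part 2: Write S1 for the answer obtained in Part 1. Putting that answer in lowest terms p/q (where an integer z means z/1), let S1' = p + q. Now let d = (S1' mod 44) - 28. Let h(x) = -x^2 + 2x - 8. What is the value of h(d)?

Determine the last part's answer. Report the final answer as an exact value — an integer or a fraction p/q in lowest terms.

-43

Part 1: total draws C(9,6) = 84; complement C(7,6) = 7; favorable 84 - 7 = 77; P = 11/12; answer 11/12
Part 2: S1 = 11/12; threaded value p + q = 23; d = -5; -1*(-5)^2 + 2*(-5)^1 - 8 = (-25) + (-10) + (-8) = -43; answer -43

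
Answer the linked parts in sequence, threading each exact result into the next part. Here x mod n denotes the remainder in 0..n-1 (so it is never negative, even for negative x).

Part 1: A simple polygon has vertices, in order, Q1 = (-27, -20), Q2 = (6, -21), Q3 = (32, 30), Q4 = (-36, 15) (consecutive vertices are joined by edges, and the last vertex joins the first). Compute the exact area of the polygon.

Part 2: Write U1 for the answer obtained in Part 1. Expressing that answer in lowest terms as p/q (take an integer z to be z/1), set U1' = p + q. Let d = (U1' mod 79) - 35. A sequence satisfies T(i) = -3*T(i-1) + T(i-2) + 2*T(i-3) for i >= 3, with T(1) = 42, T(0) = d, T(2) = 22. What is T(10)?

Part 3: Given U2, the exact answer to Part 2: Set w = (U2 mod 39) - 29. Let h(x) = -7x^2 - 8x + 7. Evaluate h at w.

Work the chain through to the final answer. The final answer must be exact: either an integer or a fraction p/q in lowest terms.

Part 1: cross terms: (-27*-21 - 6*-20)=687, (6*30 - 32*-21)=852, (32*15 - -36*30)=1560, (-36*-20 - -27*15)=1125; twice the area = |4224| = 4224; area = 2112; answer 2112
Part 2: U1 = 2112; threaded value p + q = 2113; d = 24; T(3) = -3*(22) + 1*(42) + 2*(24) = 24; iterating: T(3)=24, T(4)=34, T(5)=-34, T(6)=184, T(7)=-518, T(8)=1670, T(9)=-5160, T(10)=16114; answer 16114
Part 3: U2 = 16114; w = -22; -7*(-22)^2 - 8*(-22)^1 + 7 = (-3388) + (176) + (7) = -3205; answer -3205

-3205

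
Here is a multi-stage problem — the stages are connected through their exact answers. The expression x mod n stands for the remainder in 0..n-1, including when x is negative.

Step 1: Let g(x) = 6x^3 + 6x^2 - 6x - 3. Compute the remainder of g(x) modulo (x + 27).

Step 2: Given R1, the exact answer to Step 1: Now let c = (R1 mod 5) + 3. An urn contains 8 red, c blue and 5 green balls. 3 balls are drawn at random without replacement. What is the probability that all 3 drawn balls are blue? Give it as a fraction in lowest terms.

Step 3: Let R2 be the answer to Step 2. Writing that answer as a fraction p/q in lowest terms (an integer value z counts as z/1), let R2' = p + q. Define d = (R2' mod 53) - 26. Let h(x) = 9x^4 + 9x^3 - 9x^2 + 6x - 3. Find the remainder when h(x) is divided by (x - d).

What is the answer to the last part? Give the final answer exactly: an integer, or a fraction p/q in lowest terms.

6552

Step 1: remainder = value at the root: 6*(-27)^3 + 6*(-27)^2 - 6*(-27)^1 - 3 = (-118098) + (4374) + (162) + (-3) = -113565; answer -113565
Step 2: R1 = -113565; c = 3; total draws C(16,3) = 560; favorable C(3,3) = 1; P = 1/560; answer 1/560
Step 3: R2 = 1/560; threaded value p + q = 561; d = 5; remainder = value at the root: 9*(5)^4 + 9*(5)^3 - 9*(5)^2 + 6*(5)^1 - 3 = (5625) + (1125) + (-225) + (30) + (-3) = 6552; answer 6552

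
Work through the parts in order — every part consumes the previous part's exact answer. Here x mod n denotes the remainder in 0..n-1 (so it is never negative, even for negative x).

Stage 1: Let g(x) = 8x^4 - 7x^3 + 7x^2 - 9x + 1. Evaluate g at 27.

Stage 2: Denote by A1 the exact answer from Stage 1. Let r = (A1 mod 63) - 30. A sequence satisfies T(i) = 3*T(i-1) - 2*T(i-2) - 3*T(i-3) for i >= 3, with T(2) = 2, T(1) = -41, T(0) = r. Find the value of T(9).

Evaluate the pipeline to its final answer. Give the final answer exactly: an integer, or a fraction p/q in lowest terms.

Stage 1: 8*(27)^4 - 7*(27)^3 + 7*(27)^2 - 9*(27)^1 + 1 = (4251528) + (-137781) + (5103) + (-243) + (1) = 4118608; answer 4118608
Stage 2: A1 = 4118608; r = 16; T(3) = 3*(2) - 2*(-41) - 3*(16) = 40; iterating: T(3)=40, T(4)=239, T(5)=631, T(6)=1295, T(7)=1906, T(8)=1235, T(9)=-3992; answer -3992

-3992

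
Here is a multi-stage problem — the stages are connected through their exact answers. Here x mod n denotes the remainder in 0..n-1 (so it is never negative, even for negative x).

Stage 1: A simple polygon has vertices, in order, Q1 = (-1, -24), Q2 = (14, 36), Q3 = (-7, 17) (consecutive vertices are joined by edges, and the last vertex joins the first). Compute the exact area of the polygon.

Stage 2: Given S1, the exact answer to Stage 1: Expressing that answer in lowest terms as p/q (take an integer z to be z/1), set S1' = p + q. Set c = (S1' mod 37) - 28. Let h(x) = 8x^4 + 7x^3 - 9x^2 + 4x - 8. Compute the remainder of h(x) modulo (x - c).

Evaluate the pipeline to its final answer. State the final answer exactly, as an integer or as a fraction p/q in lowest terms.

Stage 1: cross terms: (-1*36 - 14*-24)=300, (14*17 - -7*36)=490, (-7*-24 - -1*17)=185; twice the area = |975| = 975; area = 975/2; answer 975/2
Stage 2: S1 = 975/2; threaded value p + q = 977; c = -13; remainder = value at the root: 8*(-13)^4 + 7*(-13)^3 - 9*(-13)^2 + 4*(-13)^1 - 8 = (228488) + (-15379) + (-1521) + (-52) + (-8) = 211528; answer 211528

211528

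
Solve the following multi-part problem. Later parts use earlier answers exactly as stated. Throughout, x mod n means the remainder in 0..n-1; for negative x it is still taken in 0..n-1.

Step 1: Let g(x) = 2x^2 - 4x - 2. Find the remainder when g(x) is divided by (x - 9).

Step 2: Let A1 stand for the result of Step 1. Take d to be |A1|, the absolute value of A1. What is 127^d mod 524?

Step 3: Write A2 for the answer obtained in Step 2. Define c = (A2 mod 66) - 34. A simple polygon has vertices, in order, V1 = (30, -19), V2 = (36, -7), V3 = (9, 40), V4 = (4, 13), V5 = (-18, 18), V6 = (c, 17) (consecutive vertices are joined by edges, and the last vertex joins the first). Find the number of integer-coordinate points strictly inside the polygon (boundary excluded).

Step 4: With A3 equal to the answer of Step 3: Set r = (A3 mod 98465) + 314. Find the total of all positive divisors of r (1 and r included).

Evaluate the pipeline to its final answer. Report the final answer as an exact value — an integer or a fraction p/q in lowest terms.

1410

Step 1: remainder = value at the root: 2*(9)^2 - 4*(9)^1 - 2 = (162) + (-36) + (-2) = 124; answer 124
Step 2: A1 = 124; d = 124; squarings mod 524: 127^1=127, 127^2=409, 127^4=125, 127^8=429, 127^16=117, 127^32=65, 127^64=33; 127^124 = 127^4 * 127^8 * 127^16 * 127^32 * 127^64 = 277 (mod 524); answer 277
Step 3: A2 = 277; c = -21; cross terms: (30*-7 - 36*-19)=474, (36*40 - 9*-7)=1503, (9*13 - 4*40)=-43, (4*18 - -18*13)=306, (-18*17 - -21*18)=72, (-21*-19 - 30*17)=-111; twice the area = |2201| = 2201; area = 2201/2; boundary points = 6 + 1 + 1 + 1 + 1 + 3 = 13; strictly interior points = area - boundary/2 + 1 = 1095; answer 1095
Step 4: A3 = 1095; r = 1409; 1409 is prime, so its only divisors are 1 and 1409; sigma = 1 + 1409 = 1410; answer 1410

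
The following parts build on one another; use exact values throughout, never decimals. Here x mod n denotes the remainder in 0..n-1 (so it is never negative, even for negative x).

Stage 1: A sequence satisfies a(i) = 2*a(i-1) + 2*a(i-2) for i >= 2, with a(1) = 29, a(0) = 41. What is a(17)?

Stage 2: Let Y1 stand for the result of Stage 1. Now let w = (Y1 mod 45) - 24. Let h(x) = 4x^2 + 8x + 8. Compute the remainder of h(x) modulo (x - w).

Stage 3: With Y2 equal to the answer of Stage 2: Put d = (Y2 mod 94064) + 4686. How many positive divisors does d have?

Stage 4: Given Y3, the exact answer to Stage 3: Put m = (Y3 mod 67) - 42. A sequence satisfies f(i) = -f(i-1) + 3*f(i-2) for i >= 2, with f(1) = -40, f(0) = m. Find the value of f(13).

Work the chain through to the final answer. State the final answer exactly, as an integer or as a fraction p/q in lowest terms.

Stage 1: a(2) = 2*(29) + 2*(41) = 140; iterating: a(2)=140, a(3)=338, a(4)=956, a(5)=2588, a(6)=7088, a(7)=19352, a(8)=52880, a(9)=144464, a(10)=394688, a(11)=1078304, a(12)=2945984, a(13)=8048576, a(14)=21989120, a(15)=60075392, a(16)=164129024, a(17)=448408832; answer 448408832
Stage 2: Y1 = 448408832; w = 8; remainder = value at the root: 4*(8)^2 + 8*(8)^1 + 8 = (256) + (64) + (8) = 328; answer 328
Stage 3: Y2 = 328; d = 5014; 5014 = 2 * 23 * 109; number of divisors = (1+1) * (1+1) * (1+1) = 8; answer 8
Stage 4: Y3 = 8; m = -34; f(2) = -1*(-40) + 3*(-34) = -62; iterating: f(2)=-62, f(3)=-58, f(4)=-128, f(5)=-46, f(6)=-338, f(7)=200, f(8)=-1214, f(9)=1814, f(10)=-5456, f(11)=10898, f(12)=-27266, f(13)=59960; answer 59960

59960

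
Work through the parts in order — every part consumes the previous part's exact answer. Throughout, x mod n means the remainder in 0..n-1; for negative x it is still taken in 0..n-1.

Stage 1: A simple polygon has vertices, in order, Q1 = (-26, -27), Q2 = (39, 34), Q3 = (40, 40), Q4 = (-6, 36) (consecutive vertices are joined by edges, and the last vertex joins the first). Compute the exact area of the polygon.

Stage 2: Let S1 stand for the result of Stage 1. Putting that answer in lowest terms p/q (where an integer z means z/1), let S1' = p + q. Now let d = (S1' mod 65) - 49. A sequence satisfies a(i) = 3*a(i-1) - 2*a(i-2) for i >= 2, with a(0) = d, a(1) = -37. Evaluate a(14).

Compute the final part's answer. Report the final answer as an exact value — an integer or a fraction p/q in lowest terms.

Stage 1: cross terms: (-26*34 - 39*-27)=169, (39*40 - 40*34)=200, (40*36 - -6*40)=1680, (-6*-27 - -26*36)=1098; twice the area = |3147| = 3147; area = 3147/2; answer 3147/2
Stage 2: S1 = 3147/2; threaded value p + q = 3149; d = -20; a(2) = 3*(-37) - 2*(-20) = -71; iterating: a(2)=-71, a(3)=-139, a(4)=-275, a(5)=-547, a(6)=-1091, a(7)=-2179, a(8)=-4355, a(9)=-8707, a(10)=-17411, a(11)=-34819, a(12)=-69635, a(13)=-139267, a(14)=-278531; answer -278531

-278531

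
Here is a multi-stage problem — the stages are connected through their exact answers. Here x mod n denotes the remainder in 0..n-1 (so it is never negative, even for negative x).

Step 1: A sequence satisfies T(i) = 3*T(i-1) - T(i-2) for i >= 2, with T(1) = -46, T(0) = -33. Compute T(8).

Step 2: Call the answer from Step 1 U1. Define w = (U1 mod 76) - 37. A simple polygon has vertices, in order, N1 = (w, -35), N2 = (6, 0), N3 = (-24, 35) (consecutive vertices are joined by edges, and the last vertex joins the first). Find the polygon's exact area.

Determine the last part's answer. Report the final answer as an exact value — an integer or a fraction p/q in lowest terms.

Step 1: T(2) = 3*(-46) - 1*(-33) = -105; iterating: T(2)=-105, T(3)=-269, T(4)=-702, T(5)=-1837, T(6)=-4809, T(7)=-12590, T(8)=-32961; answer -32961
Step 2: U1 = -32961; w = -14; cross terms: (-14*0 - 6*-35)=210, (6*35 - -24*0)=210, (-24*-35 - -14*35)=1330; twice the area = |1750| = 1750; area = 875; answer 875

875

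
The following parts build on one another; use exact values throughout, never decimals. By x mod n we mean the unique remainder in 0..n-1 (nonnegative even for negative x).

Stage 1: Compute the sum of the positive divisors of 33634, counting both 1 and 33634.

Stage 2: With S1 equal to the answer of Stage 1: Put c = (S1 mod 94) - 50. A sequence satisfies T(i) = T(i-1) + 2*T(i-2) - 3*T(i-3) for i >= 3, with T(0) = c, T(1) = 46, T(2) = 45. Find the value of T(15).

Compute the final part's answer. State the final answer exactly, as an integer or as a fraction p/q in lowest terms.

Stage 1: 33634 = 2 * 67 * 251; sigma = (1 + 2) * (1 + 67) * (1 + 251) = 3 * 68 * 252 = 51408; answer 51408
Stage 2: S1 = 51408; c = 34; T(3) = 1*(45) + 2*(46) - 3*(34) = 35; iterating: T(3)=35, T(4)=-13, T(5)=-78, T(6)=-209, T(7)=-326, T(8)=-510, T(9)=-535, T(10)=-577, T(11)=-117, T(12)=334, T(13)=1831, T(14)=2850, T(15)=5510; answer 5510

5510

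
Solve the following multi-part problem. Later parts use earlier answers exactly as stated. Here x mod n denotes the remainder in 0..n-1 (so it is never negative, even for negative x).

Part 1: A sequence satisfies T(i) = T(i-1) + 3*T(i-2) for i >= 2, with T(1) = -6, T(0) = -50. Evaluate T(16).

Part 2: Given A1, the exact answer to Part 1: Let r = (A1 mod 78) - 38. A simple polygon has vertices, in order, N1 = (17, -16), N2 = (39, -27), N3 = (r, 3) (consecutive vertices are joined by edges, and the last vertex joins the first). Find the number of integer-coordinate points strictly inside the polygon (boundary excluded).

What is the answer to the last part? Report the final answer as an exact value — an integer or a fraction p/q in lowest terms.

66

Part 1: T(2) = 1*(-6) + 3*(-50) = -156; iterating: T(2)=-156, T(3)=-174, T(4)=-642, T(5)=-1164, T(6)=-3090, T(7)=-6582, T(8)=-15852, T(9)=-35598, T(10)=-83154, T(11)=-189948, T(12)=-439410, T(13)=-1009254, T(14)=-2327484, T(15)=-5355246, T(16)=-12337698; answer -12337698
Part 2: A1 = -12337698; r = -8; cross terms: (17*-27 - 39*-16)=165, (39*3 - -8*-27)=-99, (-8*-16 - 17*3)=77; twice the area = |143| = 143; area = 143/2; boundary points = 11 + 1 + 1 = 13; strictly interior points = area - boundary/2 + 1 = 66; answer 66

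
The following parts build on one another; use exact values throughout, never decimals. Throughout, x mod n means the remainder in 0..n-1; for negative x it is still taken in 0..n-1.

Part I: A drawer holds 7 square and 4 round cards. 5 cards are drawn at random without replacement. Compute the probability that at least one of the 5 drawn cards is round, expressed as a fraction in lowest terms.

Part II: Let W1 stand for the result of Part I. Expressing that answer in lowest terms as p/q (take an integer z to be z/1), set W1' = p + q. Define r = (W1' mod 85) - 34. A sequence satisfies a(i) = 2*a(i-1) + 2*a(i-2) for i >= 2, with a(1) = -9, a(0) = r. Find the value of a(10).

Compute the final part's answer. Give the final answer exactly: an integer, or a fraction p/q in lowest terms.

-16128

Part I: total draws C(11,5) = 462; complement C(7,5) = 21; favorable 462 - 21 = 441; P = 21/22; answer 21/22
Part II: W1 = 21/22; threaded value p + q = 43; r = 9; a(2) = 2*(-9) + 2*(9) = 0; iterating: a(2)=0, a(3)=-18, a(4)=-36, a(5)=-108, a(6)=-288, a(7)=-792, a(8)=-2160, a(9)=-5904, a(10)=-16128; answer -16128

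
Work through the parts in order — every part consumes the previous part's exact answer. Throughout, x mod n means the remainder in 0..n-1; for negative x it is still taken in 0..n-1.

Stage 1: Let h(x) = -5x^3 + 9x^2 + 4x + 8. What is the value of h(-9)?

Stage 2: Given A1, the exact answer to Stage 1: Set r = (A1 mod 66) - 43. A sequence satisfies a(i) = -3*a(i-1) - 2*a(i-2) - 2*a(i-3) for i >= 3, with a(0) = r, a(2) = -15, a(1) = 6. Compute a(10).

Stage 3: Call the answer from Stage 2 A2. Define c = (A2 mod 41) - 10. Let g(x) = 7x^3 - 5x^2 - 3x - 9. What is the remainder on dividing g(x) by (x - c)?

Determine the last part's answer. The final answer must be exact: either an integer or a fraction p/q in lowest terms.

Stage 1: -5*(-9)^3 + 9*(-9)^2 + 4*(-9)^1 + 8 = (3645) + (729) + (-36) + (8) = 4346; answer 4346
Stage 2: A1 = 4346; r = 13; a(3) = -3*(-15) - 2*(6) - 2*(13) = 7; iterating: a(3)=7, a(4)=-3, a(5)=25, a(6)=-83, a(7)=205, a(8)=-499, a(9)=1253, a(10)=-3171; answer -3171
Stage 3: A2 = -3171; c = 17; remainder = value at the root: 7*(17)^3 - 5*(17)^2 - 3*(17)^1 - 9 = (34391) + (-1445) + (-51) + (-9) = 32886; answer 32886

32886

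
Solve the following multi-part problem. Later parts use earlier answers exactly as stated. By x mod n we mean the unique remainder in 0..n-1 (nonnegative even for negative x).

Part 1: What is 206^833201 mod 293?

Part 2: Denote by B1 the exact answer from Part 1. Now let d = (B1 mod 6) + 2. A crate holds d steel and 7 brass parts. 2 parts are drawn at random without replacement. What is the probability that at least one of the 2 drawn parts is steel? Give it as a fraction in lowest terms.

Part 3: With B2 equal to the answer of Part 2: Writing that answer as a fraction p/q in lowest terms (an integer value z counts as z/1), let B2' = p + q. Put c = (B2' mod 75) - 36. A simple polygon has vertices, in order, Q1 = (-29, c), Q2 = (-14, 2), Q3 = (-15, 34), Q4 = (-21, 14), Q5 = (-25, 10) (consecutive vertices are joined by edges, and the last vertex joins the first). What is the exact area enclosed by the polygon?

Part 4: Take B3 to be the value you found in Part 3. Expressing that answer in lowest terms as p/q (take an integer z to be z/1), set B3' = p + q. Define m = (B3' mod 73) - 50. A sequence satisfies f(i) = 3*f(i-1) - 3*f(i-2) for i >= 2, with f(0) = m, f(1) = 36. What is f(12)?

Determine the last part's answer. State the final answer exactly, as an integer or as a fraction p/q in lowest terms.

4374

Part 1: squarings mod 293: 206^1=206, 206^2=244, 206^4=57, 206^8=26, 206^16=90, 206^32=189, 206^64=268, 206^128=39, 206^256=56, 206^512=206, 206^1024=244, 206^2048=57, 206^4096=26, 206^8192=90, 206^16384=189, 206^32768=268, 206^65536=39, 206^131072=56, 206^262144=206, 206^524288=244; 206^833201 = 206^1 * 206^16 * 206^32 * 206^128 * 206^512 * 206^1024 * 206^4096 * 206^8192 * 206^32768 * 206^262144 * 206^524288 = 33 (mod 293); answer 33
Part 2: B1 = 33; d = 5; total draws C(12,2) = 66; complement C(7,2) = 21; favorable 66 - 21 = 45; P = 15/22; answer 15/22
Part 3: B2 = 15/22; threaded value p + q = 37; c = 1; cross terms: (-29*2 - -14*1)=-44, (-14*34 - -15*2)=-446, (-15*14 - -21*34)=504, (-21*10 - -25*14)=140, (-25*1 - -29*10)=265; twice the area = |419| = 419; area = 419/2; answer 419/2
Part 4: B3 = 419/2; threaded value p + q = 421; m = 6; f(2) = 3*(36) - 3*(6) = 90; iterating: f(2)=90, f(3)=162, f(4)=216, f(5)=162, f(6)=-162, f(7)=-972, f(8)=-2430, f(9)=-4374, f(10)=-5832, f(11)=-4374, f(12)=4374; answer 4374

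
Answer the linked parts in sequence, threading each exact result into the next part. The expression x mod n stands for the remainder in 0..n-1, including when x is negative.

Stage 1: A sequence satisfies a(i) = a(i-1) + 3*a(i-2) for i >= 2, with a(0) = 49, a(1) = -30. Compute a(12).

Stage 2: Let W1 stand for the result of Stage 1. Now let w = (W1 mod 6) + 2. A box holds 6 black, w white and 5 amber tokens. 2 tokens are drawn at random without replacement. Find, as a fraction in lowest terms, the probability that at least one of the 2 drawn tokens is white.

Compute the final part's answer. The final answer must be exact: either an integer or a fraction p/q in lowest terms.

13/24

Stage 1: a(2) = 1*(-30) + 3*(49) = 117; iterating: a(2)=117, a(3)=27, a(4)=378, a(5)=459, a(6)=1593, a(7)=2970, a(8)=7749, a(9)=16659, a(10)=39906, a(11)=89883, a(12)=209601; answer 209601
Stage 2: W1 = 209601; w = 5; total draws C(16,2) = 120; complement C(11,2) = 55; favorable 120 - 55 = 65; P = 13/24; answer 13/24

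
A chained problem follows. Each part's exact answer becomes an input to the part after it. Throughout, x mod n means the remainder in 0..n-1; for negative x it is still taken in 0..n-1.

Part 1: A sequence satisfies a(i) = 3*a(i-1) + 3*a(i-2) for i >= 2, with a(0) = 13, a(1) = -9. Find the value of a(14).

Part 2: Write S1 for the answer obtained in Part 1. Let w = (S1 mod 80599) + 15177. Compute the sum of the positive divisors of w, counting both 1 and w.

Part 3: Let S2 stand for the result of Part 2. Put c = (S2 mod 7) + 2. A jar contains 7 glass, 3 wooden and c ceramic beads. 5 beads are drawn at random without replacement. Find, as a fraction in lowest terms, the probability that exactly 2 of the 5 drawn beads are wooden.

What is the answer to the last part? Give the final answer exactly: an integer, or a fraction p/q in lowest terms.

Part 1: a(2) = 3*(-9) + 3*(13) = 12; iterating: a(2)=12, a(3)=9, a(4)=63, a(5)=216, a(6)=837, a(7)=3159, a(8)=11988, a(9)=45441, a(10)=172287, a(11)=653184, a(12)=2476413, a(13)=9388791, a(14)=35595612; answer 35595612
Part 2: S1 = 35595612; w = 66630; 66630 = 2 * 3 * 5 * 2221; sigma = (1 + 2) * (1 + 3) * (1 + 5) * (1 + 2221) = 3 * 4 * 6 * 2222 = 159984; answer 159984
Part 3: S2 = 159984; c = 8; total draws C(18,5) = 8568; favorable C(3,2)*C(15,3) = 1365; P = 65/408; answer 65/408

65/408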